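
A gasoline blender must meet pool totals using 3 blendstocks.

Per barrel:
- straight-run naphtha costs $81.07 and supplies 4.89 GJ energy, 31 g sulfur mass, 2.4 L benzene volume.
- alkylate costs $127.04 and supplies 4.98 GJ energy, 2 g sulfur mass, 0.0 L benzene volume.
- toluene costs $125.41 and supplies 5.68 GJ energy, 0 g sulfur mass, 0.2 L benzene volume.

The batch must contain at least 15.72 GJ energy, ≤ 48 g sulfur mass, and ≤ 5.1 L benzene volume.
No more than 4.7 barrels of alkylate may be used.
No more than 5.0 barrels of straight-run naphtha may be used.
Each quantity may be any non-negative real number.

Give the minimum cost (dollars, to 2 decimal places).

Set it up as a linear program. Let x1 = barrels of straight-run naphtha, x2 = barrels of alkylate, x3 = barrels of toluene.
Minimize 81.07x1 + 127.04x2 + 125.41x3 s.t.:
  4.89x1 + 4.98x2 + 5.68x3 ≥ 15.72   (energy)
  31x1 + 2x2 ≤ 48   (sulfur mass)
  2.4x1 + 0.2x3 ≤ 5.1   (benzene volume)
  x2 ≤ 4.7
  x1 ≤ 5
  x1, x2, x3 ≥ 0.
The optimal basis is {straight-run naphtha, toluene}; alkylate drops out. Binding constraints: energy and sulfur mass.
Solving gives x1 = 1.5484, x3 = 1.4346.
Hence cost = 81.07·1.5484 + 125.41·1.4346 = $305.4420.

$305.44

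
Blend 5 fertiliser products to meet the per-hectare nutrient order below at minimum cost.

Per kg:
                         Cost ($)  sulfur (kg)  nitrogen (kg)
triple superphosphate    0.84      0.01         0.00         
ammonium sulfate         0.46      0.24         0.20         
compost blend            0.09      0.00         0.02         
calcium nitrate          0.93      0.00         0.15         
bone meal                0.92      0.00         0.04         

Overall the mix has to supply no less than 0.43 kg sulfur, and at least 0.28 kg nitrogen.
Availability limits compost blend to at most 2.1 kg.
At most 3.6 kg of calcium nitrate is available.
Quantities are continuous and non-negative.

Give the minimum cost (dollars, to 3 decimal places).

$0.824

Treat it as an LP. Let x1 = kg of triple superphosphate, x2 = kg of ammonium sulfate, x3 = kg of compost blend, x4 = kg of calcium nitrate, x5 = kg of bone meal.
Minimise 0.84x1 + 0.46x2 + 0.09x3 + 0.93x4 + 0.92x5 subject to:
  0.01x1 + 0.24x2 ≥ 0.43   (sulfur)
  0.2x2 + 0.02x3 + 0.15x4 + 0.04x5 ≥ 0.28   (nitrogen)
  x3 ≤ 2.1
  x4 ≤ 3.6
  x1, x2, x3, x4, x5 ≥ 0.
The optimal basis is {ammonium sulfate}; triple superphosphate, compost blend, calcium nitrate, bone meal drop out. There the sulfur constraint is tight.
Solving gives x2 = 1.792.
Hence cost = 0.46·1.792 = $0.82432.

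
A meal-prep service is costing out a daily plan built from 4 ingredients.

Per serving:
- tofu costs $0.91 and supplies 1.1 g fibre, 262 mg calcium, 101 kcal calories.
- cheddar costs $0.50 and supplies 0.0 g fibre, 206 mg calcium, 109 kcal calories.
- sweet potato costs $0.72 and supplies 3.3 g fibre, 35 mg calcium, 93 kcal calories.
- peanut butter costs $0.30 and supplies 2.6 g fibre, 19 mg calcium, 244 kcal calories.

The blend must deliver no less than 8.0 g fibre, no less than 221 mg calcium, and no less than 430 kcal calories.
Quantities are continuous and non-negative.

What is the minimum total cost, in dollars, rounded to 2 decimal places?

$1.32

This is a linear program. Let x1 = servings of tofu, x2 = servings of cheddar, x3 = servings of sweet potato, x4 = servings of peanut butter.
min 0.91x1 + 0.5x2 + 0.72x3 + 0.3x4 s.t.:
  1.1x1 + 3.3x3 + 2.6x4 ≥ 8   (fibre)
  262x1 + 206x2 + 35x3 + 19x4 ≥ 221   (calcium)
  101x1 + 109x2 + 93x3 + 244x4 ≥ 430   (calories)
  x1, x2, x3, x4 ≥ 0.
The cheapest feasible vertex uses only cheddar, peanut butter; tofu, sweet potato are not used. Binding constraints: fibre and calcium.
Solving gives x2 = 0.789, x4 = 3.077.
Total cost: 0.5·0.789 + 0.3·3.077 = 1.3176.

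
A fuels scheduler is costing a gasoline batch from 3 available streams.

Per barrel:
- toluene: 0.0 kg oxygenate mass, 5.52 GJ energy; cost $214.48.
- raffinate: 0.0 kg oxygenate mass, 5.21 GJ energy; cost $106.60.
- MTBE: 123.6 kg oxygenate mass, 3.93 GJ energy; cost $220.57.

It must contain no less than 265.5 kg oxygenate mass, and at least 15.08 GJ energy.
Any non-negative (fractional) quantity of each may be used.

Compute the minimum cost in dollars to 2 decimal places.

This is a linear program. Let x1 = barrels of toluene, x2 = barrels of raffinate, x3 = barrels of MTBE.
min 214.48x1 + 106.6x2 + 220.57x3 subject to:
  123.6x3 ≥ 265.5   (oxygenate mass)
  5.52x1 + 5.21x2 + 3.93x3 ≥ 15.08   (energy)
  x1, x2, x3 ≥ 0.
At the optimum only raffinate, MTBE are positive (toluene = 0). There the oxygenate mass and energy constraints are tight.
That vertex is x2 = 1.27411, x3 = 2.14806.
Total cost: 106.6·1.27411 + 220.57·2.14806 = 609.6177.

$609.62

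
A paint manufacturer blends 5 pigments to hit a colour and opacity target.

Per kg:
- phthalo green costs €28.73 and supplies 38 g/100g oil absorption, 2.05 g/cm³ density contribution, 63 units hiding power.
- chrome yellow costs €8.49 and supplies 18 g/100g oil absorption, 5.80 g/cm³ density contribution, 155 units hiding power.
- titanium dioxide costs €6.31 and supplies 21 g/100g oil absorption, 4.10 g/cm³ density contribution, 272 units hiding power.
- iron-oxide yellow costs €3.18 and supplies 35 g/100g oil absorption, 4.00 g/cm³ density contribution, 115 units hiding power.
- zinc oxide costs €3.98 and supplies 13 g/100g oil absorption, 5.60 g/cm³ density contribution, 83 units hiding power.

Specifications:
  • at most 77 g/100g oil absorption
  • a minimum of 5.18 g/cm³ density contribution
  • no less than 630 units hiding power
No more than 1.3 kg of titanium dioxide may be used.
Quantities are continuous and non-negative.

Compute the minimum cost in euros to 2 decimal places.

€20.58

Let x1 = kg of phthalo green, x2 = kg of chrome yellow, x3 = kg of titanium dioxide, x4 = kg of iron-oxide yellow, x5 = kg of zinc oxide.
Minimise 28.73x1 + 8.49x2 + 6.31x3 + 3.18x4 + 3.98x5 subject to:
  38x1 + 18x2 + 21x3 + 35x4 + 13x5 ≤ 77   (oil absorption)
  2.05x1 + 5.8x2 + 4.1x3 + 4x4 + 5.6x5 ≥ 5.18   (density contribution)
  63x1 + 155x2 + 272x3 + 115x4 + 83x5 ≥ 630   (hiding power)
  x3 ≤ 1.3
  x1, x2, x3, x4, x5 ≥ 0.
The cheapest feasible vertex uses only titanium dioxide, iron-oxide yellow, zinc oxide; phthalo green, chrome yellow are not used. The oil absorption, hiding power, the titanium dioxide cap requirements are met with equality.
Solving gives x3 = 1.3, x4 = 0.37723, x5 = 2.8074.
Hence cost = 6.31·1.3 + 3.18·0.37723 + 3.98·2.8074 = €20.5760.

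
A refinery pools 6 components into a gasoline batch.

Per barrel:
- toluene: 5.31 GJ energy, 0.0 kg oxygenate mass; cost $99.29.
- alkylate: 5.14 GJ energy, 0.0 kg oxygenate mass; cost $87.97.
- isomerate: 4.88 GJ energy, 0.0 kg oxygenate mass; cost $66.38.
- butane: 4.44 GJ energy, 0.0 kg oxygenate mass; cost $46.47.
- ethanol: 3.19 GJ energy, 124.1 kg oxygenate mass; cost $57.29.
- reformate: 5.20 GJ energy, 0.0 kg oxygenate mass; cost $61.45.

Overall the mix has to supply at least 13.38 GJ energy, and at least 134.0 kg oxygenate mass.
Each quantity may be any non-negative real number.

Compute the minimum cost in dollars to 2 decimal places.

Treat it as an LP. Let x1 = barrels of toluene, x2 = barrels of alkylate, x3 = barrels of isomerate, x4 = barrels of butane, x5 = barrels of ethanol, x6 = barrels of reformate.
min 99.29x1 + 87.97x2 + 66.38x3 + 46.47x4 + 57.29x5 + 61.45x6 subject to:
  5.31x1 + 5.14x2 + 4.88x3 + 4.44x4 + 3.19x5 + 5.2x6 ≥ 13.38   (energy)
  124.1x5 ≥ 134   (oxygenate mass)
  x1, x2, x3, x4, x5, x6 ≥ 0.
The optimal basis is {butane, ethanol}; toluene, alkylate, isomerate, reformate drop out. Binding constraints: energy and oxygenate mass.
So butane = 2.2377 barrels, ethanol = 1.0798 barrels.
Total cost: 46.47·2.2377 + 57.29·1.0798 = 165.8477.

$165.85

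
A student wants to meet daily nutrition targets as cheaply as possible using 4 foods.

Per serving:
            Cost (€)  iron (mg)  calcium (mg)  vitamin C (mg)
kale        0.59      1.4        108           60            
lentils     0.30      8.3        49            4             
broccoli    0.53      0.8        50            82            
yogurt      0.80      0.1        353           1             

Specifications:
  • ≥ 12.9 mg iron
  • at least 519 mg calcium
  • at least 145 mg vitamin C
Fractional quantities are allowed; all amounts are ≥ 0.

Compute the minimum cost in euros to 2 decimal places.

€2.14

Let x1 = servings of kale, x2 = servings of lentils, x3 = servings of broccoli, x4 = servings of yogurt.
Minimize 0.59x1 + 0.3x2 + 0.53x3 + 0.8x4 s.t.:
  1.4x1 + 8.3x2 + 0.8x3 + 0.1x4 ≥ 12.9   (iron)
  108x1 + 49x2 + 50x3 + 353x4 ≥ 519   (calcium)
  60x1 + 4x2 + 82x3 + 1x4 ≥ 145   (vitamin C)
  x1, x2, x3, x4 ≥ 0.
The cheapest feasible vertex uses only lentils, broccoli, yogurt; kale is not used. Binding constraints: iron, calcium, vitamin C.
Solving gives x2 = 1.379, x3 = 1.688, x4 = 1.04.
Cost = 0.3·1.379 + 0.53·1.688 + 0.8·1.04 = 2.1403.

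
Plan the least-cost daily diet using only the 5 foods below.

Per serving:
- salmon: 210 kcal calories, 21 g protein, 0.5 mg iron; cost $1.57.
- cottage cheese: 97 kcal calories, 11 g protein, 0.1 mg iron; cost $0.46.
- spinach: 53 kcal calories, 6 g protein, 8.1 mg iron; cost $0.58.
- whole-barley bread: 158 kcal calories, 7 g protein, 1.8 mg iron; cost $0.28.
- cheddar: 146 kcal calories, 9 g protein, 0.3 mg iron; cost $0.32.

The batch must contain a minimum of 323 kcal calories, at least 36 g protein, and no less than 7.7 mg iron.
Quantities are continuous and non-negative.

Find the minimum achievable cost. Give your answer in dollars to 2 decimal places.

Let x1 = servings of salmon, x2 = servings of cottage cheese, x3 = servings of spinach, x4 = servings of whole-barley bread, x5 = servings of cheddar.
Minimize 1.57x1 + 0.46x2 + 0.58x3 + 0.28x4 + 0.32x5 s.t.:
  210x1 + 97x2 + 53x3 + 158x4 + 146x5 ≥ 323   (calories)
  21x1 + 11x2 + 6x3 + 7x4 + 9x5 ≥ 36   (protein)
  0.5x1 + 0.1x2 + 8.1x3 + 1.8x4 + 0.3x5 ≥ 7.7   (iron)
  x1, x2, x3, x4, x5 ≥ 0.
At the optimum only whole-barley bread, cheddar are positive (salmon, cottage cheese, spinach = 0). The protein and iron requirements are met with equality.
That vertex is x4 = 4.149, x5 = 0.773.
Total cost: 0.28·4.149 + 0.32·0.773 = 1.4091.

$1.41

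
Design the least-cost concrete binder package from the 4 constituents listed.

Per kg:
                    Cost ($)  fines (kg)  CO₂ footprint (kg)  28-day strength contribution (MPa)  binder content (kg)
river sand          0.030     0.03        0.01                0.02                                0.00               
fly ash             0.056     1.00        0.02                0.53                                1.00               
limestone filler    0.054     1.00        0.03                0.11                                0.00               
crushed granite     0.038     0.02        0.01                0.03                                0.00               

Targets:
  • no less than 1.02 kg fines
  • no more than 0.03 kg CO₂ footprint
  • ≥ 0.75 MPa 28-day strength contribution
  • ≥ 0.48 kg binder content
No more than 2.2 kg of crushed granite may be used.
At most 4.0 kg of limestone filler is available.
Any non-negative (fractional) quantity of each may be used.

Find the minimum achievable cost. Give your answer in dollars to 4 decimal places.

$0.0792

This is a linear program. Let x1 = kg of river sand, x2 = kg of fly ash, x3 = kg of limestone filler, x4 = kg of crushed granite.
min 0.03x1 + 0.056x2 + 0.054x3 + 0.038x4 with:
  0.03x1 + 1x2 + 1x3 + 0.02x4 ≥ 1.02   (fines)
  0.01x1 + 0.02x2 + 0.03x3 + 0.01x4 ≤ 0.03   (CO₂ footprint)
  0.02x1 + 0.53x2 + 0.11x3 + 0.03x4 ≥ 0.75   (28-day strength contribution)
  1x2 ≥ 0.48   (binder content)
  x4 ≤ 2.2
  x3 ≤ 4
  x1, x2, x3, x4 ≥ 0.
The minimum-cost mix takes nothing from river sand, limestone filler, crushed granite — only fly ash. Binding constraint: 28-day strength contribution.
Solving gives x2 = 1.415.
Total cost: 0.056·1.415 = 0.079240.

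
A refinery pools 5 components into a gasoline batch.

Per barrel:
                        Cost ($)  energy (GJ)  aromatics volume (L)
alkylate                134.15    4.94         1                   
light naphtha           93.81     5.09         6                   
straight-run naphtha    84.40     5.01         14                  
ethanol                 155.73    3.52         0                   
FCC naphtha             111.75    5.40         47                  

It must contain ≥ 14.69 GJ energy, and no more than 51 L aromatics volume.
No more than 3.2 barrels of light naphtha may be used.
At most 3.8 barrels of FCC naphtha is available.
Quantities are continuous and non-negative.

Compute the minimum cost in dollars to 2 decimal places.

$247.47

Set it up as a linear program. Let x1 = barrels of alkylate, x2 = barrels of light naphtha, x3 = barrels of straight-run naphtha, x4 = barrels of ethanol, x5 = barrels of FCC naphtha.
Minimise 134.15x1 + 93.81x2 + 84.4x3 + 155.73x4 + 111.75x5 s.t.:
  4.94x1 + 5.09x2 + 5.01x3 + 3.52x4 + 5.4x5 ≥ 14.69   (energy)
  1x1 + 6x2 + 14x3 + 47x5 ≤ 51   (aromatics volume)
  x2 ≤ 3.2
  x5 ≤ 3.8
  x1, x2, x3, x4, x5 ≥ 0.
The cheapest feasible vertex uses only straight-run naphtha; alkylate, light naphtha, ethanol, FCC naphtha are not used. The energy requirement is met with equality.
So straight-run naphtha = 2.9321 barrels.
Hence cost = 84.4·2.9321 = $247.4692.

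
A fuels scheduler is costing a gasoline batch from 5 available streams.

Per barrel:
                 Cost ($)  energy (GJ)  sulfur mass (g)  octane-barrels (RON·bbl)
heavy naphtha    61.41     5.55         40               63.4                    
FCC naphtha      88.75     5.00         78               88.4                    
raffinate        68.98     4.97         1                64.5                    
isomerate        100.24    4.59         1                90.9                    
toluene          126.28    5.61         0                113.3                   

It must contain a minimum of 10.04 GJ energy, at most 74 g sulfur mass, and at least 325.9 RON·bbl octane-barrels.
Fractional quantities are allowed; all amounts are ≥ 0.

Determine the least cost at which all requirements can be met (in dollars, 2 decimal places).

$337.24

Set it up as a linear program. Let x1 = barrels of heavy naphtha, x2 = barrels of FCC naphtha, x3 = barrels of raffinate, x4 = barrels of isomerate, x5 = barrels of toluene.
Minimise 61.41x1 + 88.75x2 + 68.98x3 + 100.24x4 + 126.28x5 s.t.:
  5.55x1 + 5x2 + 4.97x3 + 4.59x4 + 5.61x5 ≥ 10.04   (energy)
  40x1 + 78x2 + 1x3 + 1x4 ≤ 74   (sulfur mass)
  63.4x1 + 88.4x2 + 64.5x3 + 90.9x4 + 113.3x5 ≥ 325.9   (octane-barrels)
  x1, x2, x3, x4, x5 ≥ 0.
The cheapest feasible vertex uses only heavy naphtha, raffinate; FCC naphtha, isomerate, toluene are not used. Binding constraints: sulfur mass and octane-barrels.
Optimal quantities: heavy naphtha = 1.76711 barrels, raffinate = 3.31574 barrels.
Total cost: 61.41·1.76711 + 68.98·3.31574 = 337.2380.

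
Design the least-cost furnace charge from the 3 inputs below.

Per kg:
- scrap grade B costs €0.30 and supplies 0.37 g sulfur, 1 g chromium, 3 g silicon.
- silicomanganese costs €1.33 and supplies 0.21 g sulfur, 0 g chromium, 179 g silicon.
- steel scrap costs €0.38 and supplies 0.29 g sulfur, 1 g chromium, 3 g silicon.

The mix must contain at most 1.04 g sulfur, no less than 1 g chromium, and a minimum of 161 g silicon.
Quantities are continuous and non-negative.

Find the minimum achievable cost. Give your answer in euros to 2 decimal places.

This is a linear program. Let x1 = kg of scrap grade B, x2 = kg of silicomanganese, x3 = kg of steel scrap.
Minimize 0.3x1 + 1.33x2 + 0.38x3 with:
  0.37x1 + 0.21x2 + 0.29x3 ≤ 1.04   (sulfur)
  1x1 + 1x3 ≥ 1   (chromium)
  3x1 + 179x2 + 3x3 ≥ 161   (silicon)
  x1, x2, x3 ≥ 0.
The cheapest feasible vertex uses only scrap grade B, silicomanganese; steel scrap is not used. The chromium and silicon requirements are met with equality.
Optimal quantities: scrap grade B = 1 kg, silicomanganese = 0.8827 kg.
Cost = 0.3·1 + 1.33·0.8827 = 1.4740.

€1.47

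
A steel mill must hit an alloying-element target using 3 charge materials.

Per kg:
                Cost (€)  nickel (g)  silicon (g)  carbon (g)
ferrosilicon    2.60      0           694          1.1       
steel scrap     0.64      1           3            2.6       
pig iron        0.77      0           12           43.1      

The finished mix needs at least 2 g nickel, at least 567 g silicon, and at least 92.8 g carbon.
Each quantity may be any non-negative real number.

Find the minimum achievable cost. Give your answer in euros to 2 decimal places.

€4.84

This is a linear program. Let x1 = kg of ferrosilicon, x2 = kg of steel scrap, x3 = kg of pig iron.
min 2.6x1 + 0.64x2 + 0.77x3 s.t.:
  1x2 ≥ 2   (nickel)
  694x1 + 3x2 + 12x3 ≥ 567   (silicon)
  1.1x1 + 2.6x2 + 43.1x3 ≥ 92.8   (carbon)
  x1, x2, x3 ≥ 0.
All 3 inputs are positive at the optimum. The nickel, silicon, carbon requirements are met with equality.
Solving gives x1 = 0.7736, x2 = 2, x3 = 2.013.
Objective = 2.6·0.7736 + 0.64·2 + 0.77·2.013 = 4.8414.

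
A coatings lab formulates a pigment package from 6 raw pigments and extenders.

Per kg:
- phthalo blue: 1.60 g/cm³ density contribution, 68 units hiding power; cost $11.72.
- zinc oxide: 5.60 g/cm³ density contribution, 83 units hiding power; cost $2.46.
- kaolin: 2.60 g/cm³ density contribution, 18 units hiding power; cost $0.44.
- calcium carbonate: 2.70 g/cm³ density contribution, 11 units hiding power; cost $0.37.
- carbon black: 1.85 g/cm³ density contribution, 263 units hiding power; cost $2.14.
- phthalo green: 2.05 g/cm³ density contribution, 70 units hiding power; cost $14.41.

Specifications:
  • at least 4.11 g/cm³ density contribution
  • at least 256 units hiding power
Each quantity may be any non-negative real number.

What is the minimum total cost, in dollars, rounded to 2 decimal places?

$2.33

Let x1 = kg of phthalo blue, x2 = kg of zinc oxide, x3 = kg of kaolin, x4 = kg of calcium carbonate, x5 = kg of carbon black, x6 = kg of phthalo green.
min 11.72x1 + 2.46x2 + 0.44x3 + 0.37x4 + 2.14x5 + 14.41x6 with:
  1.6x1 + 5.6x2 + 2.6x3 + 2.7x4 + 1.85x5 + 2.05x6 ≥ 4.11   (density contribution)
  68x1 + 83x2 + 18x3 + 11x4 + 263x5 + 70x6 ≥ 256   (hiding power)
  x1, x2, x3, x4, x5, x6 ≥ 0.
The optimal basis is {calcium carbonate, carbon black}; phthalo blue, zinc oxide, kaolin, phthalo green drop out. The density contribution and hiding power requirements are met with equality.
Optimal quantities: calcium carbonate = 0.8805 kg, carbon black = 0.9366 kg.
Cost = 0.37·0.8805 + 2.14·0.9366 = 2.3301.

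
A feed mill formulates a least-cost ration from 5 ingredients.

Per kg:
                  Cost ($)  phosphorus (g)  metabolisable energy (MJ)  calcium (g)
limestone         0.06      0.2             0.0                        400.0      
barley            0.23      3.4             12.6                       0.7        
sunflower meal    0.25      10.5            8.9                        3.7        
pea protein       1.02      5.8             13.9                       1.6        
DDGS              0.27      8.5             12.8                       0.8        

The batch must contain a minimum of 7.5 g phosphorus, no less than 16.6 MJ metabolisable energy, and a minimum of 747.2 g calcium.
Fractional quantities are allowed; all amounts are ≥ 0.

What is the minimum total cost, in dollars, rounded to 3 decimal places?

$0.434

Set it up as a linear program. Let x1 = kg of limestone, x2 = kg of barley, x3 = kg of sunflower meal, x4 = kg of pea protein, x5 = kg of DDGS.
Minimise 0.06x1 + 0.23x2 + 0.25x3 + 1.02x4 + 0.27x5 subject to:
  0.2x1 + 3.4x2 + 10.5x3 + 5.8x4 + 8.5x5 ≥ 7.5   (phosphorus)
  12.6x2 + 8.9x3 + 13.9x4 + 12.8x5 ≥ 16.6   (metabolisable energy)
  400x1 + 0.7x2 + 3.7x3 + 1.6x4 + 0.8x5 ≥ 747.2   (calcium)
  x1, x2, x3, x4, x5 ≥ 0.
The cheapest feasible vertex uses only limestone, barley, DDGS; sunflower meal, pea protein are not used. The phosphorus, metabolisable energy, calcium requirements are met with equality.
That vertex is x1 = 1.866, x2 = 0.7845, x5 = 0.5247.
Hence cost = 0.06·1.866 + 0.23·0.7845 + 0.27·0.5247 = $0.43406.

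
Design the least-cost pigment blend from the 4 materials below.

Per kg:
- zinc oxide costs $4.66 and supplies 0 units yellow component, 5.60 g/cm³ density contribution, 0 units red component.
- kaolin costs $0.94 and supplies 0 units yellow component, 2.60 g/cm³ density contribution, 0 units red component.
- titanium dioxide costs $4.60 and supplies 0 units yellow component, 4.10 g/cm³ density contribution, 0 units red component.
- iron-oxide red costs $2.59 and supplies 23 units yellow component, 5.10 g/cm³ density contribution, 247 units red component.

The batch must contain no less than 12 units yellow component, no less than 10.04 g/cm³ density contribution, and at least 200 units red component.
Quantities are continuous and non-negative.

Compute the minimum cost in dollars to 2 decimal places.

Set it up as a linear program. Let x1 = kg of zinc oxide, x2 = kg of kaolin, x3 = kg of titanium dioxide, x4 = kg of iron-oxide red.
Minimise 4.66x1 + 0.94x2 + 4.6x3 + 2.59x4 subject to:
  23x4 ≥ 12   (yellow component)
  5.6x1 + 2.6x2 + 4.1x3 + 5.1x4 ≥ 10.04   (density contribution)
  247x4 ≥ 200   (red component)
  x1, x2, x3, x4 ≥ 0.
The minimum-cost mix takes nothing from zinc oxide, titanium dioxide — only kaolin, iron-oxide red. Binding constraints: density contribution and red component.
So kaolin = 2.273 kg, iron-oxide red = 0.8097 kg.
Total cost: 0.94·2.273 + 2.59·0.8097 = 4.2337.

$4.23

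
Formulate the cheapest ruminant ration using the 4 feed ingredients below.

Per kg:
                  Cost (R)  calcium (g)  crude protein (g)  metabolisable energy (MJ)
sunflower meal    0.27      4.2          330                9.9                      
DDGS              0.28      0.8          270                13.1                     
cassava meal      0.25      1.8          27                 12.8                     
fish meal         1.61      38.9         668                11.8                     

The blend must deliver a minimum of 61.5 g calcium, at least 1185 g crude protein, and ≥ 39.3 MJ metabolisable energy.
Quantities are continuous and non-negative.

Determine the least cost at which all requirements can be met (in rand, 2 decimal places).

R2.78

Treat it as an LP. Let x1 = kg of sunflower meal, x2 = kg of DDGS, x3 = kg of cassava meal, x4 = kg of fish meal.
min 0.27x1 + 0.28x2 + 0.25x3 + 1.61x4 with:
  4.2x1 + 0.8x2 + 1.8x3 + 38.9x4 ≥ 61.5   (calcium)
  330x1 + 270x2 + 27x3 + 668x4 ≥ 1185   (crude protein)
  9.9x1 + 13.1x2 + 12.8x3 + 11.8x4 ≥ 39.3   (metabolisable energy)
  x1, x2, x3, x4 ≥ 0.
At the optimum only sunflower meal, fish meal are positive (DDGS, cassava meal = 0). There the calcium and metabolisable energy constraints are tight.
Optimal quantities: sunflower meal = 2.393 kg, fish meal = 1.323 kg.
Hence cost = 0.27·2.393 + 1.61·1.323 = R2.7761.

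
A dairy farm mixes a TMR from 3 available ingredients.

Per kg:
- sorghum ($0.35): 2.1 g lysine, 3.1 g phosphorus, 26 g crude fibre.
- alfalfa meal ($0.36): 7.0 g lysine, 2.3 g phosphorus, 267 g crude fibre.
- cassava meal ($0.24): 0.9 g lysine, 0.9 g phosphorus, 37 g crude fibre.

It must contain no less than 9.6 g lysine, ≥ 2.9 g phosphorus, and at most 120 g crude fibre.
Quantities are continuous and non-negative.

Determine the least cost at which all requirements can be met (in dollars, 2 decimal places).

$1.59

Set it up as a linear program. Let x1 = kg of sorghum, x2 = kg of alfalfa meal, x3 = kg of cassava meal.
min 0.35x1 + 0.36x2 + 0.24x3 subject to:
  2.1x1 + 7x2 + 0.9x3 ≥ 9.6   (lysine)
  3.1x1 + 2.3x2 + 0.9x3 ≥ 2.9   (phosphorus)
  26x1 + 267x2 + 37x3 ≤ 120   (crude fibre)
  x1, x2, x3 ≥ 0.
The cheapest feasible vertex uses only sorghum, alfalfa meal; cassava meal is not used. There the lysine and crude fibre constraints are tight.
That vertex is x1 = 4.55, x2 = 0.006337.
Cost = 0.35·4.55 + 0.36·0.006337 = 1.5948.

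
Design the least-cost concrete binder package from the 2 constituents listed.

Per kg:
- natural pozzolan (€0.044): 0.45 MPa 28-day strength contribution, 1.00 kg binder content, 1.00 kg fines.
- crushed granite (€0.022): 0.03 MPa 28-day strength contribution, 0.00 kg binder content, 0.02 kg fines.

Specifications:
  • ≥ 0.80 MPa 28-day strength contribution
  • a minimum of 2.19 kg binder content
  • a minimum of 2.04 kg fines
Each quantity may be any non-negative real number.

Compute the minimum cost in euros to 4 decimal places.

Let x1 = kg of natural pozzolan, x2 = kg of crushed granite.
min 0.044x1 + 0.022x2 s.t.:
  0.45x1 + 0.03x2 ≥ 0.8   (28-day strength contribution)
  1x1 ≥ 2.19   (binder content)
  1x1 + 0.02x2 ≥ 2.04   (fines)
  x1, x2 ≥ 0.
At the optimum only natural pozzolan is positive (crushed granite = 0). The binder content requirement is met with equality.
That vertex is x1 = 2.19.
Cost = 0.044·2.19 = 0.096360.

€0.0964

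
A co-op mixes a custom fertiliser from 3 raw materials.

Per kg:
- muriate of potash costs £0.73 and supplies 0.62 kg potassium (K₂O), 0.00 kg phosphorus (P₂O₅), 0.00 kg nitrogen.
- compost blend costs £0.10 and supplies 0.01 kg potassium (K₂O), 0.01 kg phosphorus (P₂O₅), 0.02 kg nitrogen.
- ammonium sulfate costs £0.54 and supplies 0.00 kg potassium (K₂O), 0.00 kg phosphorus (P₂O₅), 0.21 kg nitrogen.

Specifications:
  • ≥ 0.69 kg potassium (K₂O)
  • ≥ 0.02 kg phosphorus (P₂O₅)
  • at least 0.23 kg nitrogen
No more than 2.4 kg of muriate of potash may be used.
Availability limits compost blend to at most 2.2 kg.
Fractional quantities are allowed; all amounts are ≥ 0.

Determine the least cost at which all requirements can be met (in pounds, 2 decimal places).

£1.48

Set it up as a linear program. Let x1 = kg of muriate of potash, x2 = kg of compost blend, x3 = kg of ammonium sulfate.
Minimize 0.73x1 + 0.1x2 + 0.54x3 with:
  0.62x1 + 0.01x2 ≥ 0.69   (potassium (K₂O))
  0.01x2 ≥ 0.02   (phosphorus (P₂O₅))
  0.02x2 + 0.21x3 ≥ 0.23   (nitrogen)
  x1 ≤ 2.4
  x2 ≤ 2.2
  x1, x2, x3 ≥ 0.
All 3 inputs are positive at the optimum. There the potassium (K₂O), phosphorus (P₂O₅), nitrogen constraints are tight.
Solving gives x1 = 1.081, x2 = 2, x3 = 0.9048.
Cost = 0.73·1.081 + 0.1·2 + 0.54·0.9048 = 1.4777.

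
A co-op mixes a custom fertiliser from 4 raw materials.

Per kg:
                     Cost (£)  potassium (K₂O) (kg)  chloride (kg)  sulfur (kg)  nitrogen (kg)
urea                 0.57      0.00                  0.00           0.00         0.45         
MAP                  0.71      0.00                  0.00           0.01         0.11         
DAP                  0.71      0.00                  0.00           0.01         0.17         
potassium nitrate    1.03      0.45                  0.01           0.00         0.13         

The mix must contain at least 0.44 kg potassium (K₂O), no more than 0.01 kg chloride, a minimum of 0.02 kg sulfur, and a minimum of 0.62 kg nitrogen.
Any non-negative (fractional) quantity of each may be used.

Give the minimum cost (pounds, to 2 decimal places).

£2.62

Let x1 = kg of urea, x2 = kg of MAP, x3 = kg of DAP, x4 = kg of potassium nitrate.
min 0.57x1 + 0.71x2 + 0.71x3 + 1.03x4 with:
  0.45x4 ≥ 0.44   (potassium (K₂O))
  0.01x4 ≤ 0.01   (chloride)
  0.01x2 + 0.01x3 ≥ 0.02   (sulfur)
  0.45x1 + 0.11x2 + 0.17x3 + 0.13x4 ≥ 0.62   (nitrogen)
  x1, x2, x3, x4 ≥ 0.
The optimal basis is {urea, DAP, potassium nitrate}; MAP drops out. The potassium (K₂O), sulfur, nitrogen requirements are met with equality.
So urea = 0.3398 kg, DAP = 2 kg, potassium nitrate = 0.9778 kg.
Cost = 0.57·0.3398 + 0.71·2 + 1.03·0.9778 = 2.6208.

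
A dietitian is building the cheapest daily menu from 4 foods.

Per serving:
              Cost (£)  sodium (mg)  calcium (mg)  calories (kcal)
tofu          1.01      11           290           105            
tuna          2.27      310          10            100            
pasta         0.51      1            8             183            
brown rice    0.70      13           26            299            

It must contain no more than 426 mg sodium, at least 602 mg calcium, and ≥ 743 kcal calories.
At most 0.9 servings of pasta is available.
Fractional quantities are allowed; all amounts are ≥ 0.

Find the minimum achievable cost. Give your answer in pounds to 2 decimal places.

£3.20

Let x1 = servings of tofu, x2 = servings of tuna, x3 = servings of pasta, x4 = servings of brown rice.
Minimise 1.01x1 + 2.27x2 + 0.51x3 + 0.7x4 subject to:
  11x1 + 310x2 + 1x3 + 13x4 ≤ 426   (sodium)
  290x1 + 10x2 + 8x3 + 26x4 ≥ 602   (calcium)
  105x1 + 100x2 + 183x3 + 299x4 ≥ 743   (calories)
  x3 ≤ 0.9
  x1, x2, x3, x4 ≥ 0.
The optimal basis is {tofu, brown rice}; tuna, pasta drop out. There the calcium and calories constraints are tight.
Solving gives x1 = 1.913, x4 = 1.813.
Total cost: 1.01·1.913 + 0.7·1.813 = 3.2012.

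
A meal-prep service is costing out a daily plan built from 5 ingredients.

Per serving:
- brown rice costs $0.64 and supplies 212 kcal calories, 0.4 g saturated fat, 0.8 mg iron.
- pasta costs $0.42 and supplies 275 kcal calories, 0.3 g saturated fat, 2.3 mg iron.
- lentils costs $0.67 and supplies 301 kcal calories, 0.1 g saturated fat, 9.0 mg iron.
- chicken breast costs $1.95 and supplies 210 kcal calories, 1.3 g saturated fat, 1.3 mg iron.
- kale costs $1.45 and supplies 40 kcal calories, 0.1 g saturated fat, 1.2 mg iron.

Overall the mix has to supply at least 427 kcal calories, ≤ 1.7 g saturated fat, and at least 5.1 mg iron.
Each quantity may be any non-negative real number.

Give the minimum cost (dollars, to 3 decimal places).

Set it up as a linear program. Let x1 = servings of brown rice, x2 = servings of pasta, x3 = servings of lentils, x4 = servings of chicken breast, x5 = servings of kale.
Minimize 0.64x1 + 0.42x2 + 0.67x3 + 1.95x4 + 1.45x5 with:
  212x1 + 275x2 + 301x3 + 210x4 + 40x5 ≥ 427   (calories)
  0.4x1 + 0.3x2 + 0.1x3 + 1.3x4 + 0.1x5 ≤ 1.7   (saturated fat)
  0.8x1 + 2.3x2 + 9x3 + 1.3x4 + 1.2x5 ≥ 5.1   (iron)
  x1, x2, x3, x4, x5 ≥ 0.
The minimum-cost mix takes nothing from brown rice, chicken breast, kale — only pasta, lentils. There the calories and iron constraints are tight.
Solving gives x2 = 1.295, x3 = 0.2358.
Objective = 0.42·1.295 + 0.67·0.2358 = 0.70189.

$0.702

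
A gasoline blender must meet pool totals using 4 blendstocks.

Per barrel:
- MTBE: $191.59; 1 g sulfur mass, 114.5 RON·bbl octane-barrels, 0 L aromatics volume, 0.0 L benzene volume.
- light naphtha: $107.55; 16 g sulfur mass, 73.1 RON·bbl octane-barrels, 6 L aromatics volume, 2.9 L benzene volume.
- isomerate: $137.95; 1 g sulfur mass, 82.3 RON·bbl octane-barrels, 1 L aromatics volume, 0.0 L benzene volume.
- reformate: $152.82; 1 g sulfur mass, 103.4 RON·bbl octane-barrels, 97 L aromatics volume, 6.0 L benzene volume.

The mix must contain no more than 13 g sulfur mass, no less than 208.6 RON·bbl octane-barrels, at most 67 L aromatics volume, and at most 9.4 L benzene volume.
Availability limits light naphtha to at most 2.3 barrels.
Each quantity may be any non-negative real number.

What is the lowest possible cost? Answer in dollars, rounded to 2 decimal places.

$325.31

Treat it as an LP. Let x1 = barrels of MTBE, x2 = barrels of light naphtha, x3 = barrels of isomerate, x4 = barrels of reformate.
min 191.59x1 + 107.55x2 + 137.95x3 + 152.82x4 with:
  1x1 + 16x2 + 1x3 + 1x4 ≤ 13   (sulfur mass)
  114.5x1 + 73.1x2 + 82.3x3 + 103.4x4 ≥ 208.6   (octane-barrels)
  6x2 + 1x3 + 97x4 ≤ 67   (aromatics volume)
  2.9x2 + 6x4 ≤ 9.4   (benzene volume)
  x2 ≤ 2.3
  x1, x2, x3, x4 ≥ 0.
At the optimum only MTBE, light naphtha, reformate are positive (isomerate = 0). Binding constraints: sulfur mass, octane-barrels, aromatics volume.
So MTBE = 0.7765 barrels, light naphtha = 0.7236 barrels, reformate = 0.646 barrels.
Objective = 191.59·0.7765 + 107.55·0.7236 + 152.82·0.646 = 325.3145.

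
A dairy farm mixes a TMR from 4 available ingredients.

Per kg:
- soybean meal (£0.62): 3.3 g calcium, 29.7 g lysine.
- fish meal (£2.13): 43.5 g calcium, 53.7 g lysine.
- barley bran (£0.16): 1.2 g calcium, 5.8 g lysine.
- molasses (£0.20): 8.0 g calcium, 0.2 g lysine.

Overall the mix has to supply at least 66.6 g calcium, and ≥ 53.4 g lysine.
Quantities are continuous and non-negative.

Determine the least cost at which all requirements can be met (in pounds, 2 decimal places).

Let x1 = kg of soybean meal, x2 = kg of fish meal, x3 = kg of barley bran, x4 = kg of molasses.
Minimise 0.62x1 + 2.13x2 + 0.16x3 + 0.2x4 s.t.:
  3.3x1 + 43.5x2 + 1.2x3 + 8x4 ≥ 66.6   (calcium)
  29.7x1 + 53.7x2 + 5.8x3 + 0.2x4 ≥ 53.4   (lysine)
  x1, x2, x3, x4 ≥ 0.
The cheapest feasible vertex uses only soybean meal, molasses; fish meal, barley bran are not used. Binding constraints: calcium and lysine.
Optimal quantities: soybean meal = 1.747 kg, molasses = 7.604 kg.
Cost = 0.62·1.747 + 0.2·7.604 = 2.6039.

£2.60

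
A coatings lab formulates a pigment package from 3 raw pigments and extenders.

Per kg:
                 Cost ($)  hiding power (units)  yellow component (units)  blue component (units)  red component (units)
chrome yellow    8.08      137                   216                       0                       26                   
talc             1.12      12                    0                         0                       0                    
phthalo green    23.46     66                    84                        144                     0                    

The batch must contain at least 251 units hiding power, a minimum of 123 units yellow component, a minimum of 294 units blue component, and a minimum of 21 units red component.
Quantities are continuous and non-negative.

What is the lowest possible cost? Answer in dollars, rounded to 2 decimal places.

$54.75

Set it up as a linear program. Let x1 = kg of chrome yellow, x2 = kg of talc, x3 = kg of phthalo green.
Minimize 8.08x1 + 1.12x2 + 23.46x3 s.t.:
  137x1 + 12x2 + 66x3 ≥ 251   (hiding power)
  216x1 + 84x3 ≥ 123   (yellow component)
  144x3 ≥ 294   (blue component)
  26x1 ≥ 21   (red component)
  x1, x2, x3 ≥ 0.
The cheapest feasible vertex uses only chrome yellow, phthalo green; talc is not used. Binding constraints: hiding power and blue component.
That vertex is x1 = 0.84854, x3 = 2.0417.
Hence cost = 8.08·0.84854 + 23.46·2.0417 = $54.7545.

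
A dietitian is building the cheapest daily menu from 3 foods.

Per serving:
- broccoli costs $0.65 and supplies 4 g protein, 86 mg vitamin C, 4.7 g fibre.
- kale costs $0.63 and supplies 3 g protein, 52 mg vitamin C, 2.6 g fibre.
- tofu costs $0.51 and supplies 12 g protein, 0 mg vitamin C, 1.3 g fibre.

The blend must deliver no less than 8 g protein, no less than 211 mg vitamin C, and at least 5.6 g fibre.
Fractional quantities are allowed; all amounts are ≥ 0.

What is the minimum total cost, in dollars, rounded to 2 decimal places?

$1.59

Set it up as a linear program. Let x1 = servings of broccoli, x2 = servings of kale, x3 = servings of tofu.
min 0.65x1 + 0.63x2 + 0.51x3 with:
  4x1 + 3x2 + 12x3 ≥ 8   (protein)
  86x1 + 52x2 ≥ 211   (vitamin C)
  4.7x1 + 2.6x2 + 1.3x3 ≥ 5.6   (fibre)
  x1, x2, x3 ≥ 0.
The optimal basis is {broccoli}; kale, tofu drop out. Binding constraint: vitamin C.
That vertex is x1 = 2.453.
Total cost: 0.65·2.453 = 1.5945.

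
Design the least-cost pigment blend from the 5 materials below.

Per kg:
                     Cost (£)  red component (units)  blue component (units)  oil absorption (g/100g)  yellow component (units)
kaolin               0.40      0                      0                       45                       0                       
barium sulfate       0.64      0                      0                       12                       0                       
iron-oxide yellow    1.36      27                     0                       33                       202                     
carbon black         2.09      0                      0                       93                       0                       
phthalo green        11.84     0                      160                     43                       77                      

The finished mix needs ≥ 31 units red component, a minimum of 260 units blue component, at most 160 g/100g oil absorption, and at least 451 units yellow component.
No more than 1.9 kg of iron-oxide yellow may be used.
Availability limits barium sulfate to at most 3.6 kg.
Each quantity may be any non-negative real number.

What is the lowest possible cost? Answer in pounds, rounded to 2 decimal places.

Let x1 = kg of kaolin, x2 = kg of barium sulfate, x3 = kg of iron-oxide yellow, x4 = kg of carbon black, x5 = kg of phthalo green.
Minimise 0.4x1 + 0.64x2 + 1.36x3 + 2.09x4 + 11.84x5 subject to:
  27x3 ≥ 31   (red component)
  160x5 ≥ 260   (blue component)
  45x1 + 12x2 + 33x3 + 93x4 + 43x5 ≤ 160   (oil absorption)
  202x3 + 77x5 ≥ 451   (yellow component)
  x3 ≤ 1.9
  x2 ≤ 3.6
  x1, x2, x3, x4, x5 ≥ 0.
At the optimum only iron-oxide yellow, phthalo green are positive (kaolin, barium sulfate, carbon black = 0). Binding constraints: blue component and yellow component.
That vertex is x3 = 1.613, x5 = 1.625.
Objective = 1.36·1.613 + 11.84·1.625 = 21.4337.

£21.43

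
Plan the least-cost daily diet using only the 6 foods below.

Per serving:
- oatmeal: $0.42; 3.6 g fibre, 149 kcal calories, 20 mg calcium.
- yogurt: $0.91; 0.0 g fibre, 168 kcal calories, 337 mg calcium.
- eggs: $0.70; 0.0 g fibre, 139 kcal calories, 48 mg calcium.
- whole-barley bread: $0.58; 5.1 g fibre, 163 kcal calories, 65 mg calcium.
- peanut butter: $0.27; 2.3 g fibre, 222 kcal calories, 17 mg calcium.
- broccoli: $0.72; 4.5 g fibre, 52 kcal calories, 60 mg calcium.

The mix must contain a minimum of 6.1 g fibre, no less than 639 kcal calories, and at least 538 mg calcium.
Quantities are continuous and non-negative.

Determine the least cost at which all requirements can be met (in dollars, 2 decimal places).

$1.99

Treat it as an LP. Let x1 = servings of oatmeal, x2 = servings of yogurt, x3 = servings of eggs, x4 = servings of whole-barley bread, x5 = servings of peanut butter, x6 = servings of broccoli.
Minimize 0.42x1 + 0.91x2 + 0.7x3 + 0.58x4 + 0.27x5 + 0.72x6 s.t.:
  3.6x1 + 5.1x4 + 2.3x5 + 4.5x6 ≥ 6.1   (fibre)
  149x1 + 168x2 + 139x3 + 163x4 + 222x5 + 52x6 ≥ 639   (calories)
  20x1 + 337x2 + 48x3 + 65x4 + 17x5 + 60x6 ≥ 538   (calcium)
  x1, x2, x3, x4, x5, x6 ≥ 0.
The cheapest feasible vertex uses only yogurt, whole-barley bread, peanut butter; oatmeal, eggs, broccoli are not used. There the fibre, calories, calcium constraints are tight.
So yogurt = 1.416 servings, whole-barley bread = 0.5702 servings, peanut butter = 1.388 servings.
Cost = 0.91·1.416 + 0.58·0.5702 + 0.27·1.388 = 1.9940.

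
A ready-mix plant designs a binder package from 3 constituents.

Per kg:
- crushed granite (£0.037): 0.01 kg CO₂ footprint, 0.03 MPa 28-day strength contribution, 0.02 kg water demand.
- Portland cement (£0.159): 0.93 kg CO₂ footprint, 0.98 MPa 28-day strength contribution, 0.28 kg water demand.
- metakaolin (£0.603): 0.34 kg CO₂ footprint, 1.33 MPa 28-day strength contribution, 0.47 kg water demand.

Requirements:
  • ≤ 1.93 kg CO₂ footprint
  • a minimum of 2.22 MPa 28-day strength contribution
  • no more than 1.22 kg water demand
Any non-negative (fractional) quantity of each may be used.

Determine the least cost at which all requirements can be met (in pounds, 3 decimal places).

Let x1 = kg of crushed granite, x2 = kg of Portland cement, x3 = kg of metakaolin.
min 0.037x1 + 0.159x2 + 0.603x3 with:
  0.01x1 + 0.93x2 + 0.34x3 ≤ 1.93   (CO₂ footprint)
  0.03x1 + 0.98x2 + 1.33x3 ≥ 2.22   (28-day strength contribution)
  0.02x1 + 0.28x2 + 0.47x3 ≤ 1.22   (water demand)
  x1, x2, x3 ≥ 0.
The minimum-cost mix takes nothing from crushed granite — only Portland cement, metakaolin. There the CO₂ footprint and 28-day strength contribution constraints are tight.
That vertex is x2 = 2.005, x3 = 0.1917.
Objective = 0.159·2.005 + 0.603·0.1917 = 0.43439.

£0.434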